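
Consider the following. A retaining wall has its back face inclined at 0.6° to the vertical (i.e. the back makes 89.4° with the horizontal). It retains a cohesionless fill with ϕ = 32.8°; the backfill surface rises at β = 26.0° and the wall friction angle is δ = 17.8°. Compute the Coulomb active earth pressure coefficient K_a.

K_a = sin²(α+φ) / [sin²α · sin(α−δ) · (1 + √{sin(φ+δ)sin(φ−β) / (sin(α−δ)sin(α+β))})²].
With α = 89.4°, φ = 32.8°, δ = 17.8°, β = 26.0°: K_a = 0.4288.

0.429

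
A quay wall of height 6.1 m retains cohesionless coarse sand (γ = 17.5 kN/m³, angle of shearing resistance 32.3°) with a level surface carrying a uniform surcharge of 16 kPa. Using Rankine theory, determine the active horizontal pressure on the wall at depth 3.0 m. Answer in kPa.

K_a = (1 − sin φ)/(1 + sin φ) = 0.3035.
σ_v = γz + q = 17.5 × 3.0 + 16 = 68.50 kPa.
σ_h = K_a σ_v = 0.3035 × 68.50 = 20.79 kPa.

20.8 kPa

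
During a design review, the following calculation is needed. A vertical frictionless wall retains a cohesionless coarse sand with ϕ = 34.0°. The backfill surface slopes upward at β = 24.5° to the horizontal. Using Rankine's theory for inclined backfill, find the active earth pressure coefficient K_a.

0.379

K_a = cos β · (cos β − √(cos²β − cos²φ)) / (cos β + √(cos²β − cos²φ)).
cos β = 0.9100, cos φ = 0.8290, √(cos²β − cos²φ) = 0.3751.
K_a = 0.9100 × (0.9100 − 0.3751)/(0.9100 + 0.3751) = 0.3787.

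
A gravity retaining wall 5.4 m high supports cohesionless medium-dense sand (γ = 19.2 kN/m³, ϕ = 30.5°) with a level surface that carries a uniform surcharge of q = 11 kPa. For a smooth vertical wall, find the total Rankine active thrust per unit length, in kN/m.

111 kN/m

K_a = tan²(45° − φ/2) = 0.3267.
Soil triangle: ½ K_a γ H² = 0.5×0.3267×19.2×5.4² = 91.45 kN/m.
Surcharge rectangle: K_a q H = 0.3267×11×5.4 = 19.40 kN/m.
Total = 91.45 + 19.40 = 110.8 kN/m.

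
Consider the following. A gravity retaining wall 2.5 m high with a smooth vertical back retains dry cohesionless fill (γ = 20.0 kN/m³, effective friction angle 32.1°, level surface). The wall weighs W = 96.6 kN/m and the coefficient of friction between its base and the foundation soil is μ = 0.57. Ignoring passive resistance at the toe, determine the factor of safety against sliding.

2.88

K_a = tan²(45° − 32.1°/2) = 0.3060.
P_a = ½K_aγH² = 0.5×0.3060×20.0×2.5² = 19.12 kN/m, acting at H/3 = 0.8333 m above the base.
FS_sliding = μW / P_a = 0.57×96.6 / 19.12 = 2.879.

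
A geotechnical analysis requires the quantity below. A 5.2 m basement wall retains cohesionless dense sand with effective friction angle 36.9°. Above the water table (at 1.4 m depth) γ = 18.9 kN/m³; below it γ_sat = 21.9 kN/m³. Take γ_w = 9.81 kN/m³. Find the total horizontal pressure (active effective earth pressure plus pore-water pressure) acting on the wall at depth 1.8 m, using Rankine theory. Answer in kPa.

K_a = (1 − sin φ)/(1 + sin φ) = 0.2497.
γ' = 21.9 − 9.81 = 12.09 kN/m³.
Effective vertical stress at 1.8 m: σ'_v = 18.9×1.4 + 12.09×0.400 = 31.30 kPa.
σ'_h = K_a σ'_v = 0.2497 × 31.30 = 7.814 kPa; u = γ_w × 0.400 = 3.924 kPa.
Total σ_h = 7.814 + 3.924 = 11.74 kPa.

11.7 kPa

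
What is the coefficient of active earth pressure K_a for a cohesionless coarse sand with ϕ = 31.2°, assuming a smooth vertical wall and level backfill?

0.317

K_a = (1 − sin φ)/(1 + sin φ) = (1 − sin 31.2°)/(1 + sin 31.2°) = 0.3175.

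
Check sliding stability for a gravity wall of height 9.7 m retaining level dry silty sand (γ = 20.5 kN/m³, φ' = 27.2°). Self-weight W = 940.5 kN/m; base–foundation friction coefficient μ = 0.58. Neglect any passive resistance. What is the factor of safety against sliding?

1.52

K_a = tan²(45° − 27.2°/2) = 0.3726.
P_a = ½K_aγH² = 0.5×0.3726×20.5×9.7² = 359.3 kN/m, acting at H/3 = 3.233 m above the base.
FS_sliding = μW / P_a = 0.58×940.5 / 359.3 = 1.518.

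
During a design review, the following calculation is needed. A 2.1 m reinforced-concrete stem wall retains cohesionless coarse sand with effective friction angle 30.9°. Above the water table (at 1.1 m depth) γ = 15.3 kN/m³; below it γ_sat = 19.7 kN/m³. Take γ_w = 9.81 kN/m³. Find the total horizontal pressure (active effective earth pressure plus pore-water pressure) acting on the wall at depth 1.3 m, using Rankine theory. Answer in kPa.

8.01 kPa

K_a = (1 − sin φ)/(1 + sin φ) = 0.3214.
γ' = 19.7 − 9.81 = 9.890 kN/m³.
Effective vertical stress at 1.3 m: σ'_v = 15.3×1.1 + 9.890×0.200 = 18.81 kPa.
σ'_h = K_a σ'_v = 0.3214 × 18.81 = 6.045 kPa; u = γ_w × 0.200 = 1.962 kPa.
Total σ_h = 6.045 + 1.962 = 8.007 kPa.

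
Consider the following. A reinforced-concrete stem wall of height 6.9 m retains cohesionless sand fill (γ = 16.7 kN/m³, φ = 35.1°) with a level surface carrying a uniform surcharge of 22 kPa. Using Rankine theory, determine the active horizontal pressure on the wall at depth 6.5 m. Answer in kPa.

35.2 kPa

K_a = (1 − sin φ)/(1 + sin φ) = 0.2698.
σ_v = γz + q = 16.7 × 6.5 + 22 = 130.6 kPa.
σ_h = K_a σ_v = 0.2698 × 130.6 = 35.23 kPa.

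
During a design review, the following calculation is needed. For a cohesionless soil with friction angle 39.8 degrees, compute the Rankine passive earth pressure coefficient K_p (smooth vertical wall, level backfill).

K_p = (1 + sin φ)/(1 − sin φ) = tan²(45° + 39.8°/2) = 4.557.

4.56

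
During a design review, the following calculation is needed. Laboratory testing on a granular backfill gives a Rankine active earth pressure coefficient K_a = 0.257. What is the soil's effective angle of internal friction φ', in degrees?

36.2°

K_a = tan²(45° − φ/2) ⇒ 45° − φ/2 = arctan(√0.257) = 26.88°.
φ = 2(45° − 26.88°) = 36.23°.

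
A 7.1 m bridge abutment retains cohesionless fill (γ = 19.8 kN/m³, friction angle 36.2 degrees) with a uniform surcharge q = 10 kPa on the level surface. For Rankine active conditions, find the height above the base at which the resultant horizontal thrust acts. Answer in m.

2.51 m

K_a = 0.2574.
Triangular part P₁ = ½K_aγH² = 128.4 at H/3 = 2.367 m; rectangular part P₂ = K_a q H = 18.27 at H/2 = 3.550 m.
ȳ = (P₁·2.367 + P₂·3.550)/(P₁+P₂) = 2.514 m.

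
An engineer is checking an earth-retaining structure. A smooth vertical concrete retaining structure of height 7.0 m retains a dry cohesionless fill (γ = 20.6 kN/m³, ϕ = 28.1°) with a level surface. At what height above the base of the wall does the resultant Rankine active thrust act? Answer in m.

K_a = 0.3596.
The pressure distribution is triangular, so the resultant acts at H/3 above the base = 7.0/3 = 2.333 m.

2.33 m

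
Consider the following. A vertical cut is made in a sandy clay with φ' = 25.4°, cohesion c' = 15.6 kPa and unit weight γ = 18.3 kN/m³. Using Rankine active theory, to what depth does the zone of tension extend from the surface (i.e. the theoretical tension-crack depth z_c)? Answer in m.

2.70 m

K_a = tan²(45° − 25.4°/2) = 0.3996; √K_a = 0.6322.
The active pressure is zero where K_a γ z = 2c√K_a, so z_c = 2c/(γ√K_a) = 2×15.6/(18.3×0.6322) = 2.697 m.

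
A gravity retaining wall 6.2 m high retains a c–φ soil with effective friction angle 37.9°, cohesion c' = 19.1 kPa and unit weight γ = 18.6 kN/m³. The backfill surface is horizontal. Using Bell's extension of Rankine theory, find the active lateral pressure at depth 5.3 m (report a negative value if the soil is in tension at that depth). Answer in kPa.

K_a = (1 − sin φ)/(1 + sin φ) = 0.2389.
σ_a = K_a γ z − 2c√K_a = 0.2389×18.6×5.3 − 2×19.1×0.4888 = 4.882 kPa.

4.88 kPa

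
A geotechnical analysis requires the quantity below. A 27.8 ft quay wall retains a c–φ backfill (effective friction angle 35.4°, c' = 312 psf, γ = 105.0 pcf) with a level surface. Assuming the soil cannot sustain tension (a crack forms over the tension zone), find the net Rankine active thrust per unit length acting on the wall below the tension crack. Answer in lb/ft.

3710 lb/ft

K_a = 0.2664; √K_a = 0.5161.
Tension-crack depth z_c = 2c/(γ√K_a) = 2×312/(105.0×0.5161) = 11.51 ft.
σ_a at base = K_a γ H − 2c√K_a = 0.2664×105.0×27.8 − 2×312×0.5161 = 455.5 psf.
P_a = ½ × 455.5 × (H − z_c) = 0.5×455.5×16.29 = 3710 lb/ft.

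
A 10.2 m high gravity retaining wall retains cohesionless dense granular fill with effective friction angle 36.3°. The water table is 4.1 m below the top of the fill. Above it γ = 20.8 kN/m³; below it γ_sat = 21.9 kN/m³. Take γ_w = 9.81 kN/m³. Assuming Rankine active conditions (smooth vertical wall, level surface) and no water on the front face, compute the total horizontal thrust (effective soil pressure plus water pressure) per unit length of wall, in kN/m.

418 kN/m

K_a = tan²(45° − φ/2) = 0.2563.
γ' = 21.9 − 9.81 = 12.09 kN/m³. Depth below WT = 6.1 m.
σ'_h at WT = K_a γ d_w = 21.85 kPa; at base = 21.85 + K_a γ' × 6.1 = 40.75 kPa.
P₁ (0–4.1 m) = ½×21.85×4.1 = 44.80. P₂ (4.1–10.2 m) = ½(21.85+40.75)×6.1 = 191.0.
P_w = ½ γ_w h₂² = 0.5×9.81×6.1² = 182.5. Total = 44.80+191.0+182.5 = 418.3 kN/m.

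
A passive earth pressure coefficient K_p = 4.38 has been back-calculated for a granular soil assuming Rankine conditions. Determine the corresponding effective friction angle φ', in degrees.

K_p = (1+sin φ)/(1−sin φ) ⇒ sin φ = (K_p − 1)/(K_p + 1) = 0.6283.
φ = arcsin(0.6283) = 38.92°.

38.9°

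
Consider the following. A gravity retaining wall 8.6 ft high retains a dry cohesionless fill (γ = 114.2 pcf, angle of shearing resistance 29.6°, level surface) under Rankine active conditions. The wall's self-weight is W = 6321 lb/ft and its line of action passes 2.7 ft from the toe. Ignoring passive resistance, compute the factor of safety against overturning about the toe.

K_a = tan²(45° − 29.6°/2) = 0.3387.
P_a = ½K_aγH² = 0.5×0.3387×114.2×8.6² = 1431 lb/ft, acting at H/3 = 2.867 ft above the base.
Overturning moment M_o = P_a × H/3 = 1431 × 2.867 = 4101.
Resisting moment M_r = W × 2.7 = 6321 × 2.7 = 17070.
FS_overturning = M_r/M_o = 17070/4101 = 4.162.

4.16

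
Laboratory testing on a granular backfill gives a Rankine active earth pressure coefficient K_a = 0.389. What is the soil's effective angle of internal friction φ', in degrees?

26.1°

K_a = tan²(45° − φ/2) ⇒ 45° − φ/2 = arctan(√0.389) = 31.95°.
φ = 2(45° − 31.95°) = 26.10°.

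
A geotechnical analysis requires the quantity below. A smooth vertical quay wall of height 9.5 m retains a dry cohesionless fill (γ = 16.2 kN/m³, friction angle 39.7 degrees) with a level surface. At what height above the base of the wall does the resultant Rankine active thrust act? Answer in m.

3.17 m

K_a = 0.2204.
The pressure distribution is triangular, so the resultant acts at H/3 above the base = 9.5/3 = 3.167 m.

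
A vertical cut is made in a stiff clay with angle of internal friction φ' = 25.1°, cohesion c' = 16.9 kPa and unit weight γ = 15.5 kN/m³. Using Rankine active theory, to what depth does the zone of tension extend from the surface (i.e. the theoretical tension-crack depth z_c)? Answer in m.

K_a = tan²(45° − 25.1°/2) = 0.4043; √K_a = 0.6358.
The active pressure is zero where K_a γ z = 2c√K_a, so z_c = 2c/(γ√K_a) = 2×16.9/(15.5×0.6358) = 3.430 m.

3.43 m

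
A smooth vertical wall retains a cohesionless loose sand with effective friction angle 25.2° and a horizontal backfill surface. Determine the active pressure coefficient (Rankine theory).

0.403

K_a = (1 − sin φ)/(1 + sin φ) = (1 − sin 25.2°)/(1 + sin 25.2°) = 0.4027.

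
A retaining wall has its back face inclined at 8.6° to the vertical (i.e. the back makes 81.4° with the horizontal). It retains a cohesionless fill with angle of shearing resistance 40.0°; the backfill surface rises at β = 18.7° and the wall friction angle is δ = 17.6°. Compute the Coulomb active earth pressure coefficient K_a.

0.329

K_a = sin²(α+φ) / [sin²α · sin(α−δ) · (1 + √{sin(φ+δ)sin(φ−β) / (sin(α−δ)sin(α+β))})²].
With α = 81.4°, φ = 40.0°, δ = 17.6°, β = 18.7°: K_a = 0.3288.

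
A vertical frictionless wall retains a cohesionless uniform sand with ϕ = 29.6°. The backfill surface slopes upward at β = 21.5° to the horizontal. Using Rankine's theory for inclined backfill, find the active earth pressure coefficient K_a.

K_a = cos β · (cos β − √(cos²β − cos²φ)) / (cos β + √(cos²β − cos²φ)).
cos β = 0.9304, cos φ = 0.8695, √(cos²β − cos²φ) = 0.3311.
K_a = 0.9304 × (0.9304 − 0.3311)/(0.9304 + 0.3311) = 0.4420.

0.442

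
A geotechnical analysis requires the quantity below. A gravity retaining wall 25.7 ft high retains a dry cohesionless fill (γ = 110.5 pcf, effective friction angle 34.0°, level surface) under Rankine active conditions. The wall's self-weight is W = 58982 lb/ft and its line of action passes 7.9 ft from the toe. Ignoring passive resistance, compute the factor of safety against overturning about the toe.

5.27

K_a = tan²(45° − 34.0°/2) = 0.2827.
P_a = ½K_aγH² = 0.5×0.2827×110.5×25.7² = 10320 lb/ft, acting at H/3 = 8.567 ft above the base.
Overturning moment M_o = P_a × H/3 = 10320 × 8.567 = 88380.
Resisting moment M_r = W × 7.9 = 58982 × 7.9 = 466000.
FS_overturning = M_r/M_o = 466000/88380 = 5.272.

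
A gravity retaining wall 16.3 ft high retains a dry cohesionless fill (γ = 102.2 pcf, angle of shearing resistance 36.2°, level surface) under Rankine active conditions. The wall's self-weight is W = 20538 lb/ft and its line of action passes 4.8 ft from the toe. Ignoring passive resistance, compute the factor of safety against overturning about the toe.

K_a = tan²(45° − 36.2°/2) = 0.2574.
P_a = ½K_aγH² = 0.5×0.2574×102.2×16.3² = 3494 lb/ft, acting at H/3 = 5.433 ft above the base.
Overturning moment M_o = P_a × H/3 = 3494 × 5.433 = 18990.
Resisting moment M_r = W × 4.8 = 20538 × 4.8 = 98580.
FS_overturning = M_r/M_o = 98580/18990 = 5.192.

5.19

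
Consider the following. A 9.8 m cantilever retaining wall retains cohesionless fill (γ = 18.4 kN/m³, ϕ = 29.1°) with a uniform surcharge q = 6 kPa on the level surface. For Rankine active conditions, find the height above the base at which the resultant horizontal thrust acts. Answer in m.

K_a = 0.3456.
Triangular part P₁ = ½K_aγH² = 305.4 at H/3 = 3.267 m; rectangular part P₂ = K_a q H = 20.32 at H/2 = 4.900 m.
ȳ = (P₁·3.267 + P₂·4.900)/(P₁+P₂) = 3.369 m.

3.37 m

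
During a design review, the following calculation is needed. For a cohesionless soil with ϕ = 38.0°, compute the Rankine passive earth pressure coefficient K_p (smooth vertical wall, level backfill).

4.20

K_p = (1 + sin φ)/(1 − sin φ) = tan²(45° + 38.0°/2) = 4.204.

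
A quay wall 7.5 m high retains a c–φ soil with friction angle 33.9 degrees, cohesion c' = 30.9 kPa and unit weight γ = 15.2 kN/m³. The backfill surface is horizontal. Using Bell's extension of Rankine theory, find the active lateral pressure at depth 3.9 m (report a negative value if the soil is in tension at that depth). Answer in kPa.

K_a = (1 − sin φ)/(1 + sin φ) = 0.2839.
σ_a = K_a γ z − 2c√K_a = 0.2839×15.2×3.9 − 2×30.9×0.5328 = -16.10 kPa.

-16.1 kPa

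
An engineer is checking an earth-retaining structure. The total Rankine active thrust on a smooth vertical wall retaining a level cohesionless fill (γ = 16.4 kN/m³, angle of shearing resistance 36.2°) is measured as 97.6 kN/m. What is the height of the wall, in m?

K_a = 0.2574. P_a = ½ K_a γ H² ⇒ H = √(2P_a/(K_a γ)).
H = √(2×97.6/(0.2574×16.4)) = 6.800 m.

6.80 m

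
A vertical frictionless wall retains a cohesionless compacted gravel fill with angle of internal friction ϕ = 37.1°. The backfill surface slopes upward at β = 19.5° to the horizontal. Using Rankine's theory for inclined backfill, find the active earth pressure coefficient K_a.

0.287

K_a = cos β · (cos β − √(cos²β − cos²φ)) / (cos β + √(cos²β − cos²φ)).
cos β = 0.9426, cos φ = 0.7976, √(cos²β − cos²φ) = 0.5024.
K_a = 0.9426 × (0.9426 − 0.5024)/(0.9426 + 0.5024) = 0.2872.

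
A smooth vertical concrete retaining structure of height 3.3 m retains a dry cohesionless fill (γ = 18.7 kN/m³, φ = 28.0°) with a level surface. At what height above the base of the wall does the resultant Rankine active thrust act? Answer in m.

1.10 m

K_a = 0.3610.
The pressure distribution is triangular, so the resultant acts at H/3 above the base = 3.3/3 = 1.100 m.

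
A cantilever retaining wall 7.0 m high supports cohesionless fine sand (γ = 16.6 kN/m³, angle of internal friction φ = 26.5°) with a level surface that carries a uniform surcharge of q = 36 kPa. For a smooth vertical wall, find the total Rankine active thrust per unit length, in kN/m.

K_a = tan²(45° − φ/2) = 0.3829.
Soil triangle: ½ K_a γ H² = 0.5×0.3829×16.6×7.0² = 155.7 kN/m.
Surcharge rectangle: K_a q H = 0.3829×36×7.0 = 96.50 kN/m.
Total = 155.7 + 96.50 = 252.2 kN/m.

252 kN/m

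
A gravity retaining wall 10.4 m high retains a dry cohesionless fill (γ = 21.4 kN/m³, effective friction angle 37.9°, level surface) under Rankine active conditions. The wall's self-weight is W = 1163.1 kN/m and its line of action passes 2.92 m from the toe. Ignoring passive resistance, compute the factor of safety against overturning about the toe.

3.54

K_a = tan²(45° − 37.9°/2) = 0.2389.
P_a = ½K_aγH² = 0.5×0.2389×21.4×10.4² = 276.5 kN/m, acting at H/3 = 3.467 m above the base.
Overturning moment M_o = P_a × H/3 = 276.5 × 3.467 = 958.6.
Resisting moment M_r = W × 2.92 = 1163.1 × 2.92 = 3396.
FS_overturning = M_r/M_o = 3396/958.6 = 3.543.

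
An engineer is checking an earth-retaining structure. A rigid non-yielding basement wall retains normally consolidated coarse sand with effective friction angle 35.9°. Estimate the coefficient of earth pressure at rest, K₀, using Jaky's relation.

K₀ = 1 − sin φ' = 1 − sin 35.9° = 0.4136.

0.414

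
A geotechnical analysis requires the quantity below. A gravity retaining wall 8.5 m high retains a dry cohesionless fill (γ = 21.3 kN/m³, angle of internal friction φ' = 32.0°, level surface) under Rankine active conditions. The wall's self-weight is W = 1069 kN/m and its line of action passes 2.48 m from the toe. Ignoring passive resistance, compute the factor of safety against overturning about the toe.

3.96

K_a = tan²(45° − 32.0°/2) = 0.3073.
P_a = ½K_aγH² = 0.5×0.3073×21.3×8.5² = 236.4 kN/m, acting at H/3 = 2.833 m above the base.
Overturning moment M_o = P_a × H/3 = 236.4 × 2.833 = 669.9.
Resisting moment M_r = W × 2.48 = 1069 × 2.48 = 2651.
FS_overturning = M_r/M_o = 2651/669.9 = 3.958.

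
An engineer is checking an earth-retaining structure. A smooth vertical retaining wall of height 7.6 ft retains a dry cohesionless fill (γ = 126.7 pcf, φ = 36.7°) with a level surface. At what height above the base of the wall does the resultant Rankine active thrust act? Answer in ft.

K_a = 0.2519.
The pressure distribution is triangular, so the resultant acts at H/3 above the base = 7.6/3 = 2.533 ft.

2.53 ft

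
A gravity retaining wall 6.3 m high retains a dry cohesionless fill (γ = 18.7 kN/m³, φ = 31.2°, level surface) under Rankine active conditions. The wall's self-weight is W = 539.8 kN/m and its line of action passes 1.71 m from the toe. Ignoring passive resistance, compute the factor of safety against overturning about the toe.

3.73

K_a = tan²(45° − 31.2°/2) = 0.3175.
P_a = ½K_aγH² = 0.5×0.3175×18.7×6.3² = 117.8 kN/m, acting at H/3 = 2.100 m above the base.
Overturning moment M_o = P_a × H/3 = 117.8 × 2.100 = 247.4.
Resisting moment M_r = W × 1.71 = 539.8 × 1.71 = 923.1.
FS_overturning = M_r/M_o = 923.1/247.4 = 3.731.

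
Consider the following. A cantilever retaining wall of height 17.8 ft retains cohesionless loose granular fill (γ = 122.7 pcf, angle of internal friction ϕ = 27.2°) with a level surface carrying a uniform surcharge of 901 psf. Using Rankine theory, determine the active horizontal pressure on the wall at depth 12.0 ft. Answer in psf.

K_a = (1 − sin φ)/(1 + sin φ) = 0.3726.
σ_v = γz + q = 122.7 × 12.0 + 901 = 2373 psf.
σ_h = K_a σ_v = 0.3726 × 2373 = 884.3 psf.

884 psf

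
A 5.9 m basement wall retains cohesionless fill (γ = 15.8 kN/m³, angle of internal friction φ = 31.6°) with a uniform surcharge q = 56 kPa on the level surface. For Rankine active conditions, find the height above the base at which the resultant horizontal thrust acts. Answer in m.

2.50 m

K_a = 0.3123.
Triangular part P₁ = ½K_aγH² = 85.90 at H/3 = 1.967 m; rectangular part P₂ = K_a q H = 103.2 at H/2 = 2.950 m.
ȳ = (P₁·1.967 + P₂·2.950)/(P₁+P₂) = 2.503 m.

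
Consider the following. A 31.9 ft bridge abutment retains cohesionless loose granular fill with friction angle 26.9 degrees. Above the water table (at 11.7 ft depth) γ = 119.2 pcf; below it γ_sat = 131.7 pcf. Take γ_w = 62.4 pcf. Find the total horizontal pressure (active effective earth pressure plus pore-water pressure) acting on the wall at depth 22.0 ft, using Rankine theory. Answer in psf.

1440 psf

K_a = (1 − sin φ)/(1 + sin φ) = 0.3770.
γ' = 131.7 − 62.4 = 69.30 pcf.
Effective vertical stress at 22.0 ft: σ'_v = 119.2×11.7 + 69.30×10.3 = 2108 psf.
σ'_h = K_a σ'_v = 0.3770 × 2108 = 794.9 psf; u = γ_w × 10.3 = 642.7 psf.
Total σ_h = 794.9 + 642.7 = 1438 psf.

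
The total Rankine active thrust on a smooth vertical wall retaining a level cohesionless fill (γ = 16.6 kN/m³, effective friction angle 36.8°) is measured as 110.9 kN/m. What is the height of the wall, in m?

K_a = 0.2508. P_a = ½ K_a γ H² ⇒ H = √(2P_a/(K_a γ)).
H = √(2×110.9/(0.2508×16.6)) = 7.300 m.

7.30 m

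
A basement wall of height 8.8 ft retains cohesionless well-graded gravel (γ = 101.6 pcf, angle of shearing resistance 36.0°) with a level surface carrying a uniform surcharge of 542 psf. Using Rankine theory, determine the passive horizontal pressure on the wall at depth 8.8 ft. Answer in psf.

K_p = (1 + sin φ)/(1 − sin φ) = 3.852.
σ_v = γz + q = 101.6 × 8.8 + 542 = 1436 psf.
σ_h = K_p σ_v = 3.852 × 1436 = 5532 psf.

5530 psf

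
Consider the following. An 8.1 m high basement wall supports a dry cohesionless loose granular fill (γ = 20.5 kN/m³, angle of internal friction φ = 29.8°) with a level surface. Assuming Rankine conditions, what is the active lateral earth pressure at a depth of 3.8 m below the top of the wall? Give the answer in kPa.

26.2 kPa

K_a = (1 − sin φ)/(1 + sin φ) = 0.3360.
σ_h = K_a γ z = 0.3360 × 20.5 × 3.8 = 26.18 kPa.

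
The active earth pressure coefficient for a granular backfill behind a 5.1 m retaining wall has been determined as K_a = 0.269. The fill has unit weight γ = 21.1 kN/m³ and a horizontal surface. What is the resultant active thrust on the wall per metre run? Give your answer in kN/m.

P = ½ K_a γ H² = 0.5 × 0.269 × 21.1 × 5.1² = 73.82 kN/m.

73.8 kN/m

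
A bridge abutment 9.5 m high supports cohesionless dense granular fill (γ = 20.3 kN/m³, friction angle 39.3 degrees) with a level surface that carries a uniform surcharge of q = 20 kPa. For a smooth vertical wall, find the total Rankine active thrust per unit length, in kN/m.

248 kN/m

K_a = tan²(45° − φ/2) = 0.2245.
Soil triangle: ½ K_a γ H² = 0.5×0.2245×20.3×9.5² = 205.6 kN/m.
Surcharge rectangle: K_a q H = 0.2245×20×9.5 = 42.65 kN/m.
Total = 205.6 + 42.65 = 248.3 kN/m.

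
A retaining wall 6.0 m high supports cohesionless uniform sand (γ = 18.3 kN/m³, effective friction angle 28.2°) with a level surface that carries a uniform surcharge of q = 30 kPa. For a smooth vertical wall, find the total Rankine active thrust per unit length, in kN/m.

182 kN/m

K_a = tan²(45° − φ/2) = 0.3582.
Soil triangle: ½ K_a γ H² = 0.5×0.3582×18.3×6.0² = 118.0 kN/m.
Surcharge rectangle: K_a q H = 0.3582×30×6.0 = 64.47 kN/m.
Total = 118.0 + 64.47 = 182.5 kN/m.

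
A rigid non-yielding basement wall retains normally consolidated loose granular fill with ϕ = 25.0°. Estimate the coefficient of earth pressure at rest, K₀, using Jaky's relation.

0.577

K₀ = 1 − sin φ' = 1 − sin 25.0° = 0.5774.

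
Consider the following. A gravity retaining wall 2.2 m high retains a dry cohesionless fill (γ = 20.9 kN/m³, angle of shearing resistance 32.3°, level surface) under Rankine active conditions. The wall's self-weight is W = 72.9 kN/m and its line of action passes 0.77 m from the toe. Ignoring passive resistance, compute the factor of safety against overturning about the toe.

K_a = tan²(45° − 32.3°/2) = 0.3035.
P_a = ½K_aγH² = 0.5×0.3035×20.9×2.2² = 15.35 kN/m, acting at H/3 = 0.7333 m above the base.
Overturning moment M_o = P_a × H/3 = 15.35 × 0.7333 = 11.26.
Resisting moment M_r = W × 0.77 = 72.9 × 0.77 = 56.13.
FS_overturning = M_r/M_o = 56.13/11.26 = 4.987.

4.99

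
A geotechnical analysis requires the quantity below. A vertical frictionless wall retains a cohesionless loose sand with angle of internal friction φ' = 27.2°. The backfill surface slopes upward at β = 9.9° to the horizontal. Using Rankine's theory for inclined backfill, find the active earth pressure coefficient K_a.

0.393

K_a = cos β · (cos β − √(cos²β − cos²φ)) / (cos β + √(cos²β − cos²φ)).
cos β = 0.9851, cos φ = 0.8894, √(cos²β − cos²φ) = 0.4235.
K_a = 0.9851 × (0.9851 − 0.4235)/(0.9851 + 0.4235) = 0.3927.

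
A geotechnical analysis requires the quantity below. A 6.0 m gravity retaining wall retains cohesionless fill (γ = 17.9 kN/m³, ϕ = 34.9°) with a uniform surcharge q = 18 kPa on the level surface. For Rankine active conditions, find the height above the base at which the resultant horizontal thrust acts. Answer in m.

2.25 m

K_a = 0.2721.
Triangular part P₁ = ½K_aγH² = 87.69 at H/3 = 2.000 m; rectangular part P₂ = K_a q H = 29.39 at H/2 = 3.000 m.
ȳ = (P₁·2.000 + P₂·3.000)/(P₁+P₂) = 2.251 m.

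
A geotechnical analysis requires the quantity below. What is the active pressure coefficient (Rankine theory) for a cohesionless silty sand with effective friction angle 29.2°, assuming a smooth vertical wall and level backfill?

0.344

K_a = tan²(45° − φ/2) = tan²(30.40°) = 0.3442.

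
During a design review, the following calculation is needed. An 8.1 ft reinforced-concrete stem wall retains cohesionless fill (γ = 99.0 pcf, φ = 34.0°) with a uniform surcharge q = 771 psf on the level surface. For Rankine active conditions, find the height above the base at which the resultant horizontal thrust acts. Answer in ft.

K_a = 0.2827.
Triangular part P₁ = ½K_aγH² = 918.2 at H/3 = 2.700 ft; rectangular part P₂ = K_a q H = 1766 at H/2 = 4.050 ft.
ȳ = (P₁·2.700 + P₂·4.050)/(P₁+P₂) = 3.588 ft.

3.59 ft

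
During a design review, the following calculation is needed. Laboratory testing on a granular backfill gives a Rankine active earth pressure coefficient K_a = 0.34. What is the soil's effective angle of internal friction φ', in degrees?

K_a = tan²(45° − φ/2) ⇒ 45° − φ/2 = arctan(√0.34) = 30.25°.
φ = 2(45° − 30.25°) = 29.51°.

29.5°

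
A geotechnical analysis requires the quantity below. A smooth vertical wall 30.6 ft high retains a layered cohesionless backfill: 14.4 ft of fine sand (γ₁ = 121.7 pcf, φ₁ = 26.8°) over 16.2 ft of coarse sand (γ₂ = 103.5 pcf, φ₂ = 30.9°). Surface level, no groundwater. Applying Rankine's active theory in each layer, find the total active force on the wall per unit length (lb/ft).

18300 lb/ft

K_a1 = tan²(45°−26.8°/2) = 0.3785; K_a2 = tan²(45°−30.9°/2) = 0.3214.
Layer 1: σ at base = K_a1 γ₁ h₁ = 663.3 psf; P₁ = ½×663.3×14.4 = 4776.
Layer 2: σ_v at top = γ₁h₁ = 1752; σ_h top = K_a2×1752 = 563.3; σ_h base = K_a2×(1752+103.5×16.2) = 1102.
P₂ = ½(563.3+1102)×16.2 = 13490. Total P_a = 4776+13490 = 18270 lb/ft.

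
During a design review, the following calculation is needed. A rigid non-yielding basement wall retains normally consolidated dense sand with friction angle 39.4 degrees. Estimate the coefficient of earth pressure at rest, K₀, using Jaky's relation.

K₀ = 1 − sin φ' = 1 − sin 39.4° = 0.3653.

0.365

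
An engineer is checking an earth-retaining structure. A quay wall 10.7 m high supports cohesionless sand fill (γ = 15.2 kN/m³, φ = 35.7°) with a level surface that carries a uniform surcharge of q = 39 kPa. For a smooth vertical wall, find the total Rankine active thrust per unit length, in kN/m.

K_a = tan²(45° − φ/2) = 0.2630.
Soil triangle: ½ K_a γ H² = 0.5×0.2630×15.2×10.7² = 228.8 kN/m.
Surcharge rectangle: K_a q H = 0.2630×39×10.7 = 109.7 kN/m.
Total = 228.8 + 109.7 = 338.6 kN/m.

339 kN/m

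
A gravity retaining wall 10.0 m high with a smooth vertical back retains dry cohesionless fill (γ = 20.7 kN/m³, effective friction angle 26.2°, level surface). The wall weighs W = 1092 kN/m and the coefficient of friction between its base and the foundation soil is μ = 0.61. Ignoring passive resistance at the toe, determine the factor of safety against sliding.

1.66

K_a = tan²(45° − 26.2°/2) = 0.3874.
P_a = ½K_aγH² = 0.5×0.3874×20.7×10.0² = 401.0 kN/m, acting at H/3 = 3.333 m above the base.
FS_sliding = μW / P_a = 0.61×1092 / 401.0 = 1.661.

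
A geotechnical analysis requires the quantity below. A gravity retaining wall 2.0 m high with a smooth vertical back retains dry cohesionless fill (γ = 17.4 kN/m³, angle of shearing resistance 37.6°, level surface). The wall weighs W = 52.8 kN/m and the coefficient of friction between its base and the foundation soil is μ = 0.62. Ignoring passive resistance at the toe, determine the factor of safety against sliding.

K_a = tan²(45° − 37.6°/2) = 0.2421.
P_a = ½K_aγH² = 0.5×0.2421×17.4×2.0² = 8.426 kN/m, acting at H/3 = 0.6667 m above the base.
FS_sliding = μW / P_a = 0.62×52.8 / 8.426 = 3.885.

3.89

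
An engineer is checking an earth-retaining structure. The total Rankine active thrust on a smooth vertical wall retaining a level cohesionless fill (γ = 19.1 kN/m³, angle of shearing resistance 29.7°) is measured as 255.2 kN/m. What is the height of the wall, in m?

K_a = 0.3374. P_a = ½ K_a γ H² ⇒ H = √(2P_a/(K_a γ)).
H = √(2×255.2/(0.3374×19.1)) = 8.900 m.

8.90 m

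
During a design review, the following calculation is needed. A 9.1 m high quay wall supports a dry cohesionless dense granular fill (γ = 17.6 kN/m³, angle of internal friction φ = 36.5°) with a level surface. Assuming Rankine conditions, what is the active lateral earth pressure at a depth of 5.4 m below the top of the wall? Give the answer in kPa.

24.1 kPa

K_a = (1 − sin φ)/(1 + sin φ) = 0.2541.
σ_h = K_a γ z = 0.2541 × 17.6 × 5.4 = 24.15 kPa.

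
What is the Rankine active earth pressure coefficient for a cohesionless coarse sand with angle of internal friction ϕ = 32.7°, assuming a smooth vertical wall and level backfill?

0.298

K_a = tan²(45° − φ/2) = tan²(28.65°) = 0.2985.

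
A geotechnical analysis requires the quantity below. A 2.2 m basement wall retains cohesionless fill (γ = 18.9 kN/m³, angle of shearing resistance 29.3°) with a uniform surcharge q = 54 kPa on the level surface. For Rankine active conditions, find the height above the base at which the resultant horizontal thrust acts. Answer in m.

K_a = 0.3428.
Triangular part P₁ = ½K_aγH² = 15.68 at H/3 = 0.7333 m; rectangular part P₂ = K_a q H = 40.73 at H/2 = 1.100 m.
ȳ = (P₁·0.7333 + P₂·1.100)/(P₁+P₂) = 0.9981 m.

0.998 m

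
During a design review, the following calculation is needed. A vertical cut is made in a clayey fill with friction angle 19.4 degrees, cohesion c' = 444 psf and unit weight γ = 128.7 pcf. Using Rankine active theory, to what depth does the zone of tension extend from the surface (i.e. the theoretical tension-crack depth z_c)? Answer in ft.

K_a = tan²(45° − 19.4°/2) = 0.5013; √K_a = 0.7080.
The active pressure is zero where K_a γ z = 2c√K_a, so z_c = 2c/(γ√K_a) = 2×444/(128.7×0.7080) = 9.745 ft.

9.74 ft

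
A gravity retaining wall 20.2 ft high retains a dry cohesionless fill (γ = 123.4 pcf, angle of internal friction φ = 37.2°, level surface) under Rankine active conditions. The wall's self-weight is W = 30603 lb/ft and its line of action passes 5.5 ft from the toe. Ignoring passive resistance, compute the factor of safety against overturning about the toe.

4.03

K_a = tan²(45° − 37.2°/2) = 0.2464.
P_a = ½K_aγH² = 0.5×0.2464×123.4×20.2² = 6204 lb/ft, acting at H/3 = 6.733 ft above the base.
Overturning moment M_o = P_a × H/3 = 6204 × 6.733 = 41770.
Resisting moment M_r = W × 5.5 = 30603 × 5.5 = 168300.
FS_overturning = M_r/M_o = 168300/41770 = 4.029.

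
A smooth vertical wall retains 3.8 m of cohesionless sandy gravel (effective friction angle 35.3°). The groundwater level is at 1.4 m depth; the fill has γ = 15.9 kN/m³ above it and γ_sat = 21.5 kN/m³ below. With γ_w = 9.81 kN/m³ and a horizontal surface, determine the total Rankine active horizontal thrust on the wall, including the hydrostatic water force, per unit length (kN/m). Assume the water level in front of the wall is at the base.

55.7 kN/m

K_a = tan²(45° − φ/2) = 0.2675.
γ' = 21.5 − 9.81 = 11.69 kN/m³. Depth below WT = 2.4 m.
σ'_h at WT = K_a γ d_w = 5.955 kPa; at base = 5.955 + K_a γ' × 2.4 = 13.46 kPa.
P₁ (0–1.4 m) = ½×5.955×1.4 = 4.169. P₂ (1.4–3.8 m) = ½(5.955+13.46)×2.4 = 23.30.
P_w = ½ γ_w h₂² = 0.5×9.81×2.4² = 28.25. Total = 4.169+23.30+28.25 = 55.72 kN/m.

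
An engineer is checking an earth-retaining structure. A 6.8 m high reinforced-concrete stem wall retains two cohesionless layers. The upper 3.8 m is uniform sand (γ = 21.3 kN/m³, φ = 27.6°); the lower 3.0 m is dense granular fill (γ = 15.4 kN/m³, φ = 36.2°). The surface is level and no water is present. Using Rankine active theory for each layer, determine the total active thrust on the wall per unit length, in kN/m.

K_a1 = tan²(45°−27.6°/2) = 0.3668; K_a2 = tan²(45°−36.2°/2) = 0.2574.
Layer 1: σ at base = K_a1 γ₁ h₁ = 29.69 kPa; P₁ = ½×29.69×3.8 = 56.41.
Layer 2: σ_v at top = γ₁h₁ = 80.94; σ_h top = K_a2×80.94 = 20.83; σ_h base = K_a2×(80.94+15.4×3.0) = 32.72.
P₂ = ½(20.83+32.72)×3.0 = 80.33. Total P_a = 56.41+80.33 = 136.7 kN/m.

137 kN/m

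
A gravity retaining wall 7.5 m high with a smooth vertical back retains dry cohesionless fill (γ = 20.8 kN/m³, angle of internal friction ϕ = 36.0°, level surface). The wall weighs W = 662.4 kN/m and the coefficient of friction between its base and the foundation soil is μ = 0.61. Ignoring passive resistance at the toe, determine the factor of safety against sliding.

2.66

K_a = tan²(45° − 36.0°/2) = 0.2596.
P_a = ½K_aγH² = 0.5×0.2596×20.8×7.5² = 151.9 kN/m, acting at H/3 = 2.500 m above the base.
FS_sliding = μW / P_a = 0.61×662.4 / 151.9 = 2.660.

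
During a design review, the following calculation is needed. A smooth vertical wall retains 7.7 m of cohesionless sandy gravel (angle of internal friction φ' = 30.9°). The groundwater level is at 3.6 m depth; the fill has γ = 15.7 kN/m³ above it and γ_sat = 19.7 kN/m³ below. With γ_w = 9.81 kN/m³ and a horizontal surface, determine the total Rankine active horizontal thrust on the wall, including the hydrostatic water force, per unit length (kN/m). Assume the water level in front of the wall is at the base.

K_a = tan²(45° − φ/2) = 0.3214.
γ' = 19.7 − 9.81 = 9.890 kN/m³. Depth below WT = 4.1 m.
σ'_h at WT = K_a γ d_w = 18.17 kPa; at base = 18.17 + K_a γ' × 4.1 = 31.20 kPa.
P₁ (0–3.6 m) = ½×18.17×3.6 = 32.70. P₂ (3.6–7.7 m) = ½(18.17+31.20)×4.1 = 101.2.
P_w = ½ γ_w h₂² = 0.5×9.81×4.1² = 82.45. Total = 32.70+101.2+82.45 = 216.3 kN/m.

216 kN/m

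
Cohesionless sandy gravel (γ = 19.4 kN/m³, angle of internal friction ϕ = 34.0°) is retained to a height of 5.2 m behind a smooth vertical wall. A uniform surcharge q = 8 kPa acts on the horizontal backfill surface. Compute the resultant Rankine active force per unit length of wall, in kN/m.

85.9 kN/m

K_a = tan²(45° − φ/2) = 0.2827.
Soil triangle: ½ K_a γ H² = 0.5×0.2827×19.4×5.2² = 74.15 kN/m.
Surcharge rectangle: K_a q H = 0.2827×8×5.2 = 11.76 kN/m.
Total = 74.15 + 11.76 = 85.91 kN/m.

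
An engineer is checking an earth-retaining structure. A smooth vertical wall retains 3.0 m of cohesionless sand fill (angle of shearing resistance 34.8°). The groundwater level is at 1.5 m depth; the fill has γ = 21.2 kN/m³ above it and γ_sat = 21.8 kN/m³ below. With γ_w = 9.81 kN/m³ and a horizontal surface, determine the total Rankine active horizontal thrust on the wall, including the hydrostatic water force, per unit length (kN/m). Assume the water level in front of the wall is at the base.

K_a = tan²(45° − φ/2) = 0.2733.
γ' = 21.8 − 9.81 = 11.99 kN/m³. Depth below WT = 1.5 m.
σ'_h at WT = K_a γ d_w = 8.691 kPa; at base = 8.691 + K_a γ' × 1.5 = 13.61 kPa.
P₁ (0–1.5 m) = ½×8.691×1.5 = 6.518. P₂ (1.5–3.0 m) = ½(8.691+13.61)×1.5 = 16.72.
P_w = ½ γ_w h₂² = 0.5×9.81×1.5² = 11.04. Total = 6.518+16.72+11.04 = 34.28 kN/m.

34.3 kN/m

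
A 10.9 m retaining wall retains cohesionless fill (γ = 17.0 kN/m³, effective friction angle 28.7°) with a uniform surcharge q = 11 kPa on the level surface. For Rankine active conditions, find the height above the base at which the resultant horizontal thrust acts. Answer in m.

K_a = 0.3511.
Triangular part P₁ = ½K_aγH² = 354.6 at H/3 = 3.633 m; rectangular part P₂ = K_a q H = 42.10 at H/2 = 5.450 m.
ȳ = (P₁·3.633 + P₂·5.450)/(P₁+P₂) = 3.826 m.

3.83 m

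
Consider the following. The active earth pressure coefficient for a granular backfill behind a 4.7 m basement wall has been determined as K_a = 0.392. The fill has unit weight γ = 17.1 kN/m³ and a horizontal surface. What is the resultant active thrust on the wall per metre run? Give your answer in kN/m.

74.0 kN/m

P = ½ K_a γ H² = 0.5 × 0.392 × 17.1 × 4.7² = 74.04 kN/m.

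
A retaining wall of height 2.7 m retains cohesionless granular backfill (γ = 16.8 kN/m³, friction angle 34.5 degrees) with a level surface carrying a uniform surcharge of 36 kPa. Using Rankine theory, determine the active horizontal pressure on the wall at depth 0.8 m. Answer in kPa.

K_a = (1 − sin φ)/(1 + sin φ) = 0.2768.
σ_v = γz + q = 16.8 × 0.8 + 36 = 49.44 kPa.
σ_h = K_a σ_v = 0.2768 × 49.44 = 13.69 kPa.

13.7 kPa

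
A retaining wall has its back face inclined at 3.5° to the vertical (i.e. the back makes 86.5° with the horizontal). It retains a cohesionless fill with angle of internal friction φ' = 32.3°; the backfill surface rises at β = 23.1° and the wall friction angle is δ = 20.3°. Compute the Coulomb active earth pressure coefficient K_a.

K_a = sin²(α+φ) / [sin²α · sin(α−δ) · (1 + √{sin(φ+δ)sin(φ−β) / (sin(α−δ)sin(α+β))})²].
With α = 86.5°, φ = 32.3°, δ = 20.3°, β = 23.1°: K_a = 0.4399.

0.440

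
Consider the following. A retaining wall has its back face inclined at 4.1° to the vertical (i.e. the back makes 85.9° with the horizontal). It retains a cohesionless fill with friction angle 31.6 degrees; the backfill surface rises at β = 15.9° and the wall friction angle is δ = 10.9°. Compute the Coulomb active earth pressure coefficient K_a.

K_a = sin²(α+φ) / [sin²α · sin(α−δ) · (1 + √{sin(φ+δ)sin(φ−β) / (sin(α−δ)sin(α+β))})²].
With α = 85.9°, φ = 31.6°, δ = 10.9°, β = 15.9°: K_a = 0.3950.

0.395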